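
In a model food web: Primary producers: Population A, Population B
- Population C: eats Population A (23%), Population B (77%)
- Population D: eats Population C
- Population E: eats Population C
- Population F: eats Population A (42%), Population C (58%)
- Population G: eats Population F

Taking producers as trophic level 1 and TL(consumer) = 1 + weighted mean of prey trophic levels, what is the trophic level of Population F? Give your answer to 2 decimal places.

Population C: 1 + (0.23×1 + 0.77×1) = 2
Population D: 1 + 2 = 3
Population E: 1 + 2 = 3
Population F: 1 + (0.42×1 + 0.58×2) = 2.58
Population G: 1 + 2.58 = 3.58

2.58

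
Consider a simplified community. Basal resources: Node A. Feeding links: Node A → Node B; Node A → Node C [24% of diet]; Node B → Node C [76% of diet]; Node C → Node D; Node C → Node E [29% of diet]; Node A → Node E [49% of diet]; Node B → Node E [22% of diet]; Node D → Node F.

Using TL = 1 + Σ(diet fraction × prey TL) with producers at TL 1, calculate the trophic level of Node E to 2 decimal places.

Node B: 1 + 1 = 2
Node C: 1 + (0.24×1 + 0.76×2) = 2.76
Node D: 1 + 2.76 = 3.76
Node E: 1 + (0.29×2.76 + 0.49×1 + 0.22×2) = 2.7304
Node F: 1 + 3.76 = 4.76

2.73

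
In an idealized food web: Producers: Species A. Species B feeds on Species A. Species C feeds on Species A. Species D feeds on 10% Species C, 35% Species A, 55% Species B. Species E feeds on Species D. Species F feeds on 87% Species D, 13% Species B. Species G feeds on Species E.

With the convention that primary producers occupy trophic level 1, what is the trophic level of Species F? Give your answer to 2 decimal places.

3.57

Species B: 1 + 1 = 2
Species C: 1 + 1 = 2
Species D: 1 + (0.1×2 + 0.35×1 + 0.55×2) = 2.65
Species E: 1 + 2.65 = 3.65
Species F: 1 + (0.87×2.65 + 0.13×2) = 3.5655
Species G: 1 + 3.65 = 4.65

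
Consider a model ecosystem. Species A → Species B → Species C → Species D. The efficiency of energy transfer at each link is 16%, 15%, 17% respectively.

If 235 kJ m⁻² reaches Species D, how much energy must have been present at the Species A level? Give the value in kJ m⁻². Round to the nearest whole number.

Cumulative transfer efficiency: 0.16 × 0.15 × 0.17 = 0.00408
Species A energy = 235 / 0.00408 = 57598 kJ m⁻²

57598 kJ m⁻²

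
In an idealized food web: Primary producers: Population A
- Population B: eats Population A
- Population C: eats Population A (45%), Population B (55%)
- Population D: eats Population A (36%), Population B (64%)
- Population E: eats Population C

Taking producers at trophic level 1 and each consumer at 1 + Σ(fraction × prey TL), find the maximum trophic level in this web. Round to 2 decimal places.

3.55

Population B: 1 + 1 = 2
Population C: 1 + (0.45×1 + 0.55×2) = 2.55
Population D: 1 + (0.36×1 + 0.64×2) = 2.64
Population E: 1 + 2.55 = 3.55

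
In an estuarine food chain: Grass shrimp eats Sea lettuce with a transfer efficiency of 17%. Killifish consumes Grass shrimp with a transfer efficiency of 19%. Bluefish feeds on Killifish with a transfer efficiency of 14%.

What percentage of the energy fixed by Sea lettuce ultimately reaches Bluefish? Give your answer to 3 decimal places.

0.452%

Product of link efficiencies: 0.17 × 0.19 × 0.14 = 0.004522
As a percentage: 0.004522 × 100 = 0.452%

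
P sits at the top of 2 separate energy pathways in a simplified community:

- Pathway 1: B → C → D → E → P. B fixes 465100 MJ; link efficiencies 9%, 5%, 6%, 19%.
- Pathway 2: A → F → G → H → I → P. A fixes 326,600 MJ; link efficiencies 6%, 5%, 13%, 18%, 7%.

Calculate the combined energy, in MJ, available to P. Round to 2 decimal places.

Pathway 1: 465100 × 0.09 × 0.05 × 0.06 × 0.19 = 23.85963 MJ
Pathway 2: 326600 × 0.06 × 0.05 × 0.13 × 0.18 × 0.07 = 1.6049124 MJ
Total at P: 23.85963 + 1.6049124 = 25.4645424 MJ

25.46 MJ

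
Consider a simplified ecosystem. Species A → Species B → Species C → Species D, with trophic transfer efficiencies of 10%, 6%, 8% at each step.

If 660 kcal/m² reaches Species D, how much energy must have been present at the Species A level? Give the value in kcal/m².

1375000 kcal/m²

Cumulative transfer efficiency: 0.1 × 0.06 × 0.08 = 0.00048
Species A energy = 660 / 0.00048 = 1375000 kcal/m²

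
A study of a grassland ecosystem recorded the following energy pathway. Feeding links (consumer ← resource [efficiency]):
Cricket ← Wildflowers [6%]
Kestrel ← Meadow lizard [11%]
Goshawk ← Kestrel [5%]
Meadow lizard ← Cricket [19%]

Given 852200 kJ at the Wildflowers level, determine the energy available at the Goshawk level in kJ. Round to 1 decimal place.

53.4 kJ

Cricket: 852200 × 0.06 = 51132 kJ
Meadow lizard: 51132 × 0.19 = 9715.08 kJ
Kestrel: 9715.08 × 0.11 = 1068.6588 kJ
Goshawk: 1068.6588 × 0.05 = 53.43294 kJ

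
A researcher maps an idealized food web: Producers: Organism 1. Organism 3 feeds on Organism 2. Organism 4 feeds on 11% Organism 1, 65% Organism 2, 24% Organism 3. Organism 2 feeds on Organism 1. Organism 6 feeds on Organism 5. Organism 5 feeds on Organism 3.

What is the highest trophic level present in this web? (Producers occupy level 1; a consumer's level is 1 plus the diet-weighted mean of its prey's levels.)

5

Organism 2: 1 + 1 = 2
Organism 3: 1 + 2 = 3
Organism 4: 1 + (0.11×1 + 0.65×2 + 0.24×3) = 3.13
Organism 5: 1 + 3 = 4
Organism 6: 1 + 4 = 5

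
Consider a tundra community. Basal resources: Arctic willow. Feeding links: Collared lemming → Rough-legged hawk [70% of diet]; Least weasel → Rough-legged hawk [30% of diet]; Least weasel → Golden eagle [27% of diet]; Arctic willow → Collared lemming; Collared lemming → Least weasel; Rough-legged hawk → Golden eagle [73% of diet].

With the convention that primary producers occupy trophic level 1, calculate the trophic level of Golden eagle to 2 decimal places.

4.22

Collared lemming: 1 + 1 = 2
Least weasel: 1 + 2 = 3
Rough-legged hawk: 1 + (0.7×2 + 0.3×3) = 3.3
Golden eagle: 1 + (0.27×3 + 0.73×3.3) = 4.219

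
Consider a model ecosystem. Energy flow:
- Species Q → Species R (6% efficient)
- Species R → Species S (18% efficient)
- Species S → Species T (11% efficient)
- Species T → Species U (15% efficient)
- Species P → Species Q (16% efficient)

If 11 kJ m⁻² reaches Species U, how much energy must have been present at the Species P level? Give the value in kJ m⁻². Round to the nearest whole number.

Cumulative transfer efficiency: 0.16 × 0.06 × 0.18 × 0.11 × 0.15 = 0.000028512
Species P energy = 11 / 0.000028512 = 385802 kJ m⁻²

385802 kJ m⁻²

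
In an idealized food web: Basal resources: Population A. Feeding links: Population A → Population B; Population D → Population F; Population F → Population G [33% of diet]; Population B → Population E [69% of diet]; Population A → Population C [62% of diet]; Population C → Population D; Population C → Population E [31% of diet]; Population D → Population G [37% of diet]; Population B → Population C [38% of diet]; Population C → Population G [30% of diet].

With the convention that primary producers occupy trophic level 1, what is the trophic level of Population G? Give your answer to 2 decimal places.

4.41

Population B: 1 + 1 = 2
Population C: 1 + (0.62×1 + 0.38×2) = 2.38
Population D: 1 + 2.38 = 3.38
Population E: 1 + (0.31×2.38 + 0.69×2) = 3.1178
Population F: 1 + 3.38 = 4.38
Population G: 1 + (0.37×3.38 + 0.33×4.38 + 0.3×2.38) = 4.41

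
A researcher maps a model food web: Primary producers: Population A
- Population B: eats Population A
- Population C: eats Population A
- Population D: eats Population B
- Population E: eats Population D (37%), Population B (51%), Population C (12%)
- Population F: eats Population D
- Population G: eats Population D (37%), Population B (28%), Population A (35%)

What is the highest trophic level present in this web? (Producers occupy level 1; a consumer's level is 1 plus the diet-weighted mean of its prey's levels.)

Population B: 1 + 1 = 2
Population C: 1 + 1 = 2
Population D: 1 + 2 = 3
Population E: 1 + (0.37×3 + 0.51×2 + 0.12×2) = 3.37
Population F: 1 + 3 = 4
Population G: 1 + (0.37×3 + 0.28×2 + 0.35×1) = 3.02

4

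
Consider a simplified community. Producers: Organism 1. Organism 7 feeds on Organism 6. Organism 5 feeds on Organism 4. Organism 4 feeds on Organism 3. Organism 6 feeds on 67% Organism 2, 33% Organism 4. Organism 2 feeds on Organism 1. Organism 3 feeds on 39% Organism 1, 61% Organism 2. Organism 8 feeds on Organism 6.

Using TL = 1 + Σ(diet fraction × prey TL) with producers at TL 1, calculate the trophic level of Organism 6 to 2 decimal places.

Organism 2: 1 + 1 = 2
Organism 3: 1 + (0.39×1 + 0.61×2) = 2.61
Organism 4: 1 + 2.61 = 3.61
Organism 5: 1 + 3.61 = 4.61
Organism 6: 1 + (0.67×2 + 0.33×3.61) = 3.5313
Organism 7: 1 + 3.5313 = 4.5313
Organism 8: 1 + 3.5313 = 4.5313

3.53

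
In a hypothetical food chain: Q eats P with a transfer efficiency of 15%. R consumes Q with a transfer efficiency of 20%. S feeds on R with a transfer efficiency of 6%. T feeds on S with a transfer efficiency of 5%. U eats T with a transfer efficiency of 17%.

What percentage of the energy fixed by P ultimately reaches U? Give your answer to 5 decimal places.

0.00153%

Product of link efficiencies: 0.15 × 0.2 × 0.06 × 0.05 × 0.17 = 0.0000153
As a percentage: 0.0000153 × 100 = 0.00153%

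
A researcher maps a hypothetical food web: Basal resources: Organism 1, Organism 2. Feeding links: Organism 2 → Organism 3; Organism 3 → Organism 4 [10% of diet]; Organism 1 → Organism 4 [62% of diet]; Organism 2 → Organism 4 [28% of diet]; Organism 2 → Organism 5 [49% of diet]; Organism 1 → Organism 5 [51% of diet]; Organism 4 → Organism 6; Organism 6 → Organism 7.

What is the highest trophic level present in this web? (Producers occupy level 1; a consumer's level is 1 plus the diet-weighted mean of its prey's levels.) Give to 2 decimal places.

Organism 3: 1 + 1 = 2
Organism 4: 1 + (0.1×2 + 0.62×1 + 0.28×1) = 2.1
Organism 5: 1 + (0.49×1 + 0.51×1) = 2
Organism 6: 1 + 2.1 = 3.1
Organism 7: 1 + 3.1 = 4.1

4.10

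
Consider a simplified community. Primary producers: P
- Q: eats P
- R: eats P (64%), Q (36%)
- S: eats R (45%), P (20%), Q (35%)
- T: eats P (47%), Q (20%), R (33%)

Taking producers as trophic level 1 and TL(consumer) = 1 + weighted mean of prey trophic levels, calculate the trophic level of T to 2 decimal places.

2.65

Q: 1 + 1 = 2
R: 1 + (0.64×1 + 0.36×2) = 2.36
S: 1 + (0.45×2.36 + 0.2×1 + 0.35×2) = 2.962
T: 1 + (0.47×1 + 0.2×2 + 0.33×2.36) = 2.6488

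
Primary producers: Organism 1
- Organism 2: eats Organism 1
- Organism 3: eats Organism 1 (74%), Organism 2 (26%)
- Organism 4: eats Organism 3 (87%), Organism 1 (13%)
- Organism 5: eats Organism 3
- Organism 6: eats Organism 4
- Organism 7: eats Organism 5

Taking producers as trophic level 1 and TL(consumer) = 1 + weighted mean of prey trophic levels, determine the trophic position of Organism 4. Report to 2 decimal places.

Organism 2: 1 + 1 = 2
Organism 3: 1 + (0.74×1 + 0.26×2) = 2.26
Organism 4: 1 + (0.87×2.26 + 0.13×1) = 3.0962
Organism 5: 1 + 2.26 = 3.26
Organism 6: 1 + 3.0962 = 4.0962
Organism 7: 1 + 3.26 = 4.26

3.10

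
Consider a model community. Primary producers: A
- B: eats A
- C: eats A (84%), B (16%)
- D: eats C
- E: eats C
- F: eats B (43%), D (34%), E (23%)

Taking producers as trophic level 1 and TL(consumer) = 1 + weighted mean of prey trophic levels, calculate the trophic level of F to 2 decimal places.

B: 1 + 1 = 2
C: 1 + (0.84×1 + 0.16×2) = 2.16
D: 1 + 2.16 = 3.16
E: 1 + 2.16 = 3.16
F: 1 + (0.43×2 + 0.34×3.16 + 0.23×3.16) = 3.6612

3.66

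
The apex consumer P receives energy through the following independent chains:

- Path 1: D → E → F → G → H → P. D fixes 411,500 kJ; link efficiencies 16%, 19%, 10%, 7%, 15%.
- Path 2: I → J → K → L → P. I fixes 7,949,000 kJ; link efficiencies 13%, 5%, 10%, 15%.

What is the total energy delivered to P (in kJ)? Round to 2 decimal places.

788.16 kJ

Path 1: 411500 × 0.16 × 0.19 × 0.1 × 0.07 × 0.15 = 13.13508 kJ
Path 2: 7949000 × 0.13 × 0.05 × 0.1 × 0.15 = 775.0275 kJ
Total at P: 13.13508 + 775.0275 = 788.16258 kJ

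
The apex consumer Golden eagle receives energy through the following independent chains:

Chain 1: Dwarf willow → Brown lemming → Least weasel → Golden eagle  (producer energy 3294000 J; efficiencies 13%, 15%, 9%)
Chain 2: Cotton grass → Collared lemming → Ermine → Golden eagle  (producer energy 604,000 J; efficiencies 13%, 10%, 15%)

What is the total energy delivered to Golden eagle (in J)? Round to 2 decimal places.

6958.77 J

Chain 1: 3294000 × 0.13 × 0.15 × 0.09 = 5780.97 J
Chain 2: 604000 × 0.13 × 0.1 × 0.15 = 1177.8 J
Total at Golden eagle: 5780.97 + 1177.8 = 6958.77 J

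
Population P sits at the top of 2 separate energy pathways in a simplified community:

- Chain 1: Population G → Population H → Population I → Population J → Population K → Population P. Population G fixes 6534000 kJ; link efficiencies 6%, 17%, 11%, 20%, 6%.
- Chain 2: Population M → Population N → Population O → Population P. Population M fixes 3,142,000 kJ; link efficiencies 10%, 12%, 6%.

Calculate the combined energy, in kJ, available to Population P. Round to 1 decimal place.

2350.2 kJ

Chain 1: 6534000 × 0.06 × 0.17 × 0.11 × 0.2 × 0.06 = 87.973776 kJ
Chain 2: 3142000 × 0.1 × 0.12 × 0.06 = 2262.24 kJ
Total at Population P: 87.973776 + 2262.24 = 2350.213776 kJ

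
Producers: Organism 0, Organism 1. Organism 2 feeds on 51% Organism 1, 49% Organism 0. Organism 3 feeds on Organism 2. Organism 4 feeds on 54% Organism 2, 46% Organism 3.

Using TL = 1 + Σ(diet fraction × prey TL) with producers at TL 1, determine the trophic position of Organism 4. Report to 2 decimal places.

3.46

Organism 2: 1 + (0.51×1 + 0.49×1) = 2
Organism 3: 1 + 2 = 3
Organism 4: 1 + (0.54×2 + 0.46×3) = 3.46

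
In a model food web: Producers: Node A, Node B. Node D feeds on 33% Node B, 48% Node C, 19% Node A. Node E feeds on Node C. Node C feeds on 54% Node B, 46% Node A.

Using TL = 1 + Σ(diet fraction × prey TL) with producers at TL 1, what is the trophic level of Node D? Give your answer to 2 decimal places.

2.48

Node C: 1 + (0.54×1 + 0.46×1) = 2
Node D: 1 + (0.33×1 + 0.48×2 + 0.19×1) = 2.48
Node E: 1 + 2 = 3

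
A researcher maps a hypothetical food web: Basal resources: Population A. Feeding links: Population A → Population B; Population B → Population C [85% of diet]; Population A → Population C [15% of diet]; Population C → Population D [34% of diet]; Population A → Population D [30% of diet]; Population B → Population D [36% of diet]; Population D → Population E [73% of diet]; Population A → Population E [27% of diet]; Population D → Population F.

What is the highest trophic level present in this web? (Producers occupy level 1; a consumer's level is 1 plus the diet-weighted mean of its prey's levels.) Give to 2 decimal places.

Population B: 1 + 1 = 2
Population C: 1 + (0.85×2 + 0.15×1) = 2.85
Population D: 1 + (0.34×2.85 + 0.3×1 + 0.36×2) = 2.989
Population E: 1 + (0.73×2.989 + 0.27×1) = 3.45197
Population F: 1 + 2.989 = 3.989

3.99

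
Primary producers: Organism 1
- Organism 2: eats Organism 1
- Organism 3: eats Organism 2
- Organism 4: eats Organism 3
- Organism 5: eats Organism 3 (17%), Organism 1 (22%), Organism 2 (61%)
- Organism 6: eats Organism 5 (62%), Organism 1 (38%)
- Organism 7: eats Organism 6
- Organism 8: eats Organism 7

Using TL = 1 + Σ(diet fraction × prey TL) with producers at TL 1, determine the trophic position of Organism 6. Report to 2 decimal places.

Organism 2: 1 + 1 = 2
Organism 3: 1 + 2 = 3
Organism 4: 1 + 3 = 4
Organism 5: 1 + (0.17×3 + 0.22×1 + 0.61×2) = 2.95
Organism 6: 1 + (0.62×2.95 + 0.38×1) = 3.209
Organism 7: 1 + 3.209 = 4.209
Organism 8: 1 + 4.209 = 5.209

3.21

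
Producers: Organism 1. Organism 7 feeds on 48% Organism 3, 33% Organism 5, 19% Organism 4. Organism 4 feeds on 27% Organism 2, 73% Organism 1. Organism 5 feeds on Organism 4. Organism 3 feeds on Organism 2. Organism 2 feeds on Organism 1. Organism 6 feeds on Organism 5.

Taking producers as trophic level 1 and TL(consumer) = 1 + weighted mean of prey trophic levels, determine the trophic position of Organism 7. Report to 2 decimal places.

Organism 2: 1 + 1 = 2
Organism 3: 1 + 2 = 3
Organism 4: 1 + (0.27×2 + 0.73×1) = 2.27
Organism 5: 1 + 2.27 = 3.27
Organism 6: 1 + 3.27 = 4.27
Organism 7: 1 + (0.48×3 + 0.33×3.27 + 0.19×2.27) = 3.9504

3.95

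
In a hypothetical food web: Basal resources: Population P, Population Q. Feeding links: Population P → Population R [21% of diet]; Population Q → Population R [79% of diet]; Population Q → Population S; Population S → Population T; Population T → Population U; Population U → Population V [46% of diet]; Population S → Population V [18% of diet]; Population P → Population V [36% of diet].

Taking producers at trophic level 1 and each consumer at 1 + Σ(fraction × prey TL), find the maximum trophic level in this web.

4

Population R: 1 + (0.21×1 + 0.79×1) = 2
Population S: 1 + 1 = 2
Population T: 1 + 2 = 3
Population U: 1 + 3 = 4
Population V: 1 + (0.46×4 + 0.18×2 + 0.36×1) = 3.56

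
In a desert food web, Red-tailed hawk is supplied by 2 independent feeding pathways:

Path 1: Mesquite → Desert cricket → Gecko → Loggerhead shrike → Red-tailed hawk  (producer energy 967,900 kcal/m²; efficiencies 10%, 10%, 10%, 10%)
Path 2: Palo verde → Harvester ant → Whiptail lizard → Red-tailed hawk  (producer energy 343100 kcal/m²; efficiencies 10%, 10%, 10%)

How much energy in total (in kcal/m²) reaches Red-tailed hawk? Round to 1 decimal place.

439.9 kcal/m²

Path 1: 967900 × 0.1 × 0.1 × 0.1 × 0.1 = 96.79 kcal/m²
Path 2: 343100 × 0.1 × 0.1 × 0.1 = 343.1 kcal/m²
Total at Red-tailed hawk: 96.79 + 343.1 = 439.89 kcal/m²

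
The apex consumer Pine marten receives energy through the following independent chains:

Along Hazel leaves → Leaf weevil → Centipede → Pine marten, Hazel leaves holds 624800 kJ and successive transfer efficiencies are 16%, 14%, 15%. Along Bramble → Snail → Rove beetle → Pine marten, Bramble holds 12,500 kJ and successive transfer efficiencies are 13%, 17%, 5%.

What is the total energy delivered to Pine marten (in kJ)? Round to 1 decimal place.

Via Hazel leaves: 624800 × 0.16 × 0.14 × 0.15 = 2099.328 kJ
Via Bramble: 12500 × 0.13 × 0.17 × 0.05 = 13.8125 kJ
Total at Pine marten: 2099.328 + 13.8125 = 2113.1405 kJ

2113.1 kJ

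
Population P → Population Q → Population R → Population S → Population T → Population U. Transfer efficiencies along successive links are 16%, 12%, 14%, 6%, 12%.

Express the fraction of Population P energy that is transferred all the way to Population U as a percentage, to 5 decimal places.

Product of link efficiencies: 0.16 × 0.12 × 0.14 × 0.06 × 0.12 = 0.0000193536
As a percentage: 0.0000193536 × 100 = 0.00194%

0.00194%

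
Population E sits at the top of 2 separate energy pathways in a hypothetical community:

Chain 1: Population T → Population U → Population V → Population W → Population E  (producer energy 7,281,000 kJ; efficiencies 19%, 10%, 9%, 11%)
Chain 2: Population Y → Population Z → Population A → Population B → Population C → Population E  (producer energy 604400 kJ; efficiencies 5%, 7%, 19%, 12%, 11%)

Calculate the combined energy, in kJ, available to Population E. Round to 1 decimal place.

Chain 1: 7281000 × 0.19 × 0.1 × 0.09 × 0.11 = 1369.5561 kJ
Chain 2: 604400 × 0.05 × 0.07 × 0.19 × 0.12 × 0.11 = 5.3054232 kJ
Total at Population E: 1369.5561 + 5.3054232 = 1374.8615232 kJ

1374.9 kJ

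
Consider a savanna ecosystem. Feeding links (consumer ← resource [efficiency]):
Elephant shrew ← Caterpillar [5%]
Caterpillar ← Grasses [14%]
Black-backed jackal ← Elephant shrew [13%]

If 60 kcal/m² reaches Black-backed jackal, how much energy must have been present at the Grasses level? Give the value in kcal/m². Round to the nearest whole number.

Cumulative transfer efficiency: 0.14 × 0.05 × 0.13 = 0.00091
Grasses energy = 60 / 0.00091 = 65934 kcal/m²

65934 kcal/m²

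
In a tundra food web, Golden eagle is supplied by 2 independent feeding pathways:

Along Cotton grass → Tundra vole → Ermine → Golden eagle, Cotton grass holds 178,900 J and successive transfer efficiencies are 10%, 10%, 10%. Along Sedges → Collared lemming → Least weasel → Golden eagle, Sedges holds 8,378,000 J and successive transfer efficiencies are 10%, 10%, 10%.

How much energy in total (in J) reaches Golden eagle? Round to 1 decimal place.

8556.9 J

Via Cotton grass: 178900 × 0.1 × 0.1 × 0.1 = 178.9 J
Via Sedges: 8378000 × 0.1 × 0.1 × 0.1 = 8378 J
Total at Golden eagle: 178.9 + 8378 = 8556.9 J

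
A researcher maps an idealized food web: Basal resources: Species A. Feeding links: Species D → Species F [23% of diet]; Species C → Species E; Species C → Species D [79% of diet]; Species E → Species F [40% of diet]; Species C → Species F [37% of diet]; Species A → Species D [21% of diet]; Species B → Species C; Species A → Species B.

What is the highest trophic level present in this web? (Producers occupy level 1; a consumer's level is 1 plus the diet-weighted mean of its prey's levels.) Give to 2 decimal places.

Species B: 1 + 1 = 2
Species C: 1 + 2 = 3
Species D: 1 + (0.79×3 + 0.21×1) = 3.58
Species E: 1 + 3 = 4
Species F: 1 + (0.4×4 + 0.37×3 + 0.23×3.58) = 4.5334

4.53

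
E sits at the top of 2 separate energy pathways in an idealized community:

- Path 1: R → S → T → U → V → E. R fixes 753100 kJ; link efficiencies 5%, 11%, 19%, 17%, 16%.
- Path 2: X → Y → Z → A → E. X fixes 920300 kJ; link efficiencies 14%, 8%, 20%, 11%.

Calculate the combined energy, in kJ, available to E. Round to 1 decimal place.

248.2 kJ

Path 1: 753100 × 0.05 × 0.11 × 0.19 × 0.17 × 0.16 = 21.4061144 kJ
Path 2: 920300 × 0.14 × 0.08 × 0.2 × 0.11 = 226.76192 kJ
Total at E: 21.4061144 + 226.76192 = 248.1680344 kJ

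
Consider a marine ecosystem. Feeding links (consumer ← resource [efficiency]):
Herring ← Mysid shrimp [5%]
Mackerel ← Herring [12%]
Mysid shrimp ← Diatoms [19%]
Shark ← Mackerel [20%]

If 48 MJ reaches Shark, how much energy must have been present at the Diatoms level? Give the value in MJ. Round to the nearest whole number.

210526 MJ

Cumulative transfer efficiency: 0.19 × 0.05 × 0.12 × 0.2 = 0.000228
Diatoms energy = 48 / 0.000228 = 210526 MJ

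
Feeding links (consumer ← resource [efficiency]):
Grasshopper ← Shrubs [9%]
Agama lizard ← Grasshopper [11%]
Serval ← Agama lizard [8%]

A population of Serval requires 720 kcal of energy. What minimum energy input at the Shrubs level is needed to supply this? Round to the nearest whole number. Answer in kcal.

Cumulative transfer efficiency: 0.09 × 0.11 × 0.08 = 0.000792
Shrubs energy = 720 / 0.000792 = 909091 kcal

909091 kcal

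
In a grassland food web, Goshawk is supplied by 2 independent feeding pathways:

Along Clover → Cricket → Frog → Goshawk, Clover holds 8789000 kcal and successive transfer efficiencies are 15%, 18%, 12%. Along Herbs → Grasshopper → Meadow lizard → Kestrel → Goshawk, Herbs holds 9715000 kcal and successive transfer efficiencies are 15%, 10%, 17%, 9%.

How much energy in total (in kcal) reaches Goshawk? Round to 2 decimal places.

Via Clover: 8789000 × 0.15 × 0.18 × 0.12 = 28476.36 kcal
Via Herbs: 9715000 × 0.15 × 0.1 × 0.17 × 0.09 = 2229.5925 kcal
Total at Goshawk: 28476.36 + 2229.5925 = 30705.9525 kcal

30705.95 kcal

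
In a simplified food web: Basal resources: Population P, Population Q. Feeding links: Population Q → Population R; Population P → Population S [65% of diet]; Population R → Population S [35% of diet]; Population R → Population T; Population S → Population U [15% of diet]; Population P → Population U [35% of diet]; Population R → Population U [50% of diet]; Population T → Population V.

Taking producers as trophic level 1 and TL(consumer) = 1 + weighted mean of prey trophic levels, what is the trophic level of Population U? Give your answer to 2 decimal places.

Population R: 1 + 1 = 2
Population S: 1 + (0.65×1 + 0.35×2) = 2.35
Population T: 1 + 2 = 3
Population U: 1 + (0.15×2.35 + 0.35×1 + 0.5×2) = 2.7025
Population V: 1 + 3 = 4

2.70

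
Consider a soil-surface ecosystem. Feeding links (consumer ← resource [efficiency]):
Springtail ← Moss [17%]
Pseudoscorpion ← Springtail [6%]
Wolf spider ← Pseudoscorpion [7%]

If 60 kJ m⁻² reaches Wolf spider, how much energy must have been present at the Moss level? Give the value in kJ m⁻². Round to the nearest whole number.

Cumulative transfer efficiency: 0.17 × 0.06 × 0.07 = 0.000714
Moss energy = 60 / 0.000714 = 84034 kJ m⁻²

84034 kJ m⁻²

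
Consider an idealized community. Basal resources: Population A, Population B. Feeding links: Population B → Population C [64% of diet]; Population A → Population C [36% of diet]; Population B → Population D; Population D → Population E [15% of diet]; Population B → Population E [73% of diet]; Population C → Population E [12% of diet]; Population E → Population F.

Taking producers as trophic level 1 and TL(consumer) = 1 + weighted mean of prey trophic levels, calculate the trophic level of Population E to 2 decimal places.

2.27

Population C: 1 + (0.64×1 + 0.36×1) = 2
Population D: 1 + 1 = 2
Population E: 1 + (0.15×2 + 0.73×1 + 0.12×2) = 2.27
Population F: 1 + 2.27 = 3.27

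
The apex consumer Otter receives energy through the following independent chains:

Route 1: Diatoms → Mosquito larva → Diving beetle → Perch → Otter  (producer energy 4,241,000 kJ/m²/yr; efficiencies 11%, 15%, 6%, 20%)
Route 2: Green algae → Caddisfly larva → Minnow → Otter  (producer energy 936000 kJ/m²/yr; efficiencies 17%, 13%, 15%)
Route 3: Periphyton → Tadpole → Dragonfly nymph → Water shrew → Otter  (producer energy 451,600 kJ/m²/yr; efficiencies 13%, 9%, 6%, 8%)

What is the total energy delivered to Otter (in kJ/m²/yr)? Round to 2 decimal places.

3967.92 kJ/m²/yr

Route 1: 4241000 × 0.11 × 0.15 × 0.06 × 0.2 = 839.718 kJ/m²/yr
Route 2: 936000 × 0.17 × 0.13 × 0.15 = 3102.84 kJ/m²/yr
Route 3: 451600 × 0.13 × 0.09 × 0.06 × 0.08 = 25.361856 kJ/m²/yr
Total at Otter: 839.718 + 3102.84 + 25.361856 = 3967.919856 kJ/m²/yr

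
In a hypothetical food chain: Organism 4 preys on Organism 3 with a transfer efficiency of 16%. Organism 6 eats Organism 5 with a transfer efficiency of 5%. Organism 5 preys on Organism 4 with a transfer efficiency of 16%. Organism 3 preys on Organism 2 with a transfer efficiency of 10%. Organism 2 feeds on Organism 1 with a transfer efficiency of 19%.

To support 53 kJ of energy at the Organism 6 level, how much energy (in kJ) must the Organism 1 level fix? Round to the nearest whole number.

Cumulative transfer efficiency: 0.19 × 0.1 × 0.16 × 0.16 × 0.05 = 0.00002432
Organism 1 energy = 53 / 0.00002432 = 2179276 kJ

2179276 kJ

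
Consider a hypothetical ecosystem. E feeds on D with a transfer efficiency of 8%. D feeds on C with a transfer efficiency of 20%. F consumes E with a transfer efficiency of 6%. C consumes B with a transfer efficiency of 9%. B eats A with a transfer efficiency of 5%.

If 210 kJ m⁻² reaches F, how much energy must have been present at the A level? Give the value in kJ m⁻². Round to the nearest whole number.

48611111 kJ m⁻²

Cumulative transfer efficiency: 0.05 × 0.09 × 0.2 × 0.08 × 0.06 = 0.00000432
A energy = 210 / 0.00000432 = 48611111 kJ m⁻²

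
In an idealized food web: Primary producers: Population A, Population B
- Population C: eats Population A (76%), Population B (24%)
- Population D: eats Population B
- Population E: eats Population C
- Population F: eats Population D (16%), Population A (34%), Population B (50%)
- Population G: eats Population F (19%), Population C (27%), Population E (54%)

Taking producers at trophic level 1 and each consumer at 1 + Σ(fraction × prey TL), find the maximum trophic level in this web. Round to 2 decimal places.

3.57

Population C: 1 + (0.76×1 + 0.24×1) = 2
Population D: 1 + 1 = 2
Population E: 1 + 2 = 3
Population F: 1 + (0.16×2 + 0.34×1 + 0.5×1) = 2.16
Population G: 1 + (0.19×2.16 + 0.27×2 + 0.54×3) = 3.5704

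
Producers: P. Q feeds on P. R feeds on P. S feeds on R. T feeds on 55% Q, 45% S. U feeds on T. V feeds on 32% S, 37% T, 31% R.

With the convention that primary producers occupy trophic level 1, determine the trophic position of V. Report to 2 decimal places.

3.86

Q: 1 + 1 = 2
R: 1 + 1 = 2
S: 1 + 2 = 3
T: 1 + (0.55×2 + 0.45×3) = 3.45
U: 1 + 3.45 = 4.45
V: 1 + (0.32×3 + 0.37×3.45 + 0.31×2) = 3.8565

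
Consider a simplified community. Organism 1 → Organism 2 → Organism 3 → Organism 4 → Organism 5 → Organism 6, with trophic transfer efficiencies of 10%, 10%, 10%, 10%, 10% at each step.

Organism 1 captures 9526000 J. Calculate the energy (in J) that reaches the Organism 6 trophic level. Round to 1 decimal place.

Organism 2: 9526000 × 0.1 = 952600 J
Organism 3: 952600 × 0.1 = 95260 J
Organism 4: 95260 × 0.1 = 9526 J
Organism 5: 9526 × 0.1 = 952.6 J
Organism 6: 952.6 × 0.1 = 95.26 J

95.3 J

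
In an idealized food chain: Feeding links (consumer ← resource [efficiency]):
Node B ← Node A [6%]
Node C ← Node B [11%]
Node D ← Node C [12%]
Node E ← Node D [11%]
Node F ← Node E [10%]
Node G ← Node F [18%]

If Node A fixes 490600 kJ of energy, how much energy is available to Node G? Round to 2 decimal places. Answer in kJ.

Node B: 490600 × 0.06 = 29436 kJ
Node C: 29436 × 0.11 = 3237.96 kJ
Node D: 3237.96 × 0.12 = 388.5552 kJ
Node E: 388.5552 × 0.11 = 42.741072 kJ
Node F: 42.741072 × 0.1 = 4.2741072 kJ
Node G: 4.2741072 × 0.18 = 0.769339296 kJ

0.77 kJ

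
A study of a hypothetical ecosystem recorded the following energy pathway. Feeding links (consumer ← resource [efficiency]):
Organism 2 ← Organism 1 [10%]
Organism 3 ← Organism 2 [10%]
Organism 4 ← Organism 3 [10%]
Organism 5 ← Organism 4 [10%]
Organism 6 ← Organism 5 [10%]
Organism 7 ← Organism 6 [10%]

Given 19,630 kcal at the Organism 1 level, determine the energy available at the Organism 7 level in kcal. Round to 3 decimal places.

0.020 kcal

Organism 2: 19630 × 0.1 = 1963 kcal
Organism 3: 1963 × 0.1 = 196.3 kcal
Organism 4: 196.3 × 0.1 = 19.63 kcal
Organism 5: 19.63 × 0.1 = 1.963 kcal
Organism 6: 1.963 × 0.1 = 0.1963 kcal
Organism 7: 0.1963 × 0.1 = 0.01963 kcal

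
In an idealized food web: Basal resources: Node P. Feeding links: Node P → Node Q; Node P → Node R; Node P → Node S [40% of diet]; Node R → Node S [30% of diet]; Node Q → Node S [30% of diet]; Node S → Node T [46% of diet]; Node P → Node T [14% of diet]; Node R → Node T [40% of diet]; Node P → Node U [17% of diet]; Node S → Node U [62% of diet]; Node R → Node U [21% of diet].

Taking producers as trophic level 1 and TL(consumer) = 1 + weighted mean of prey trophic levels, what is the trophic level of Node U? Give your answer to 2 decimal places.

Node Q: 1 + 1 = 2
Node R: 1 + 1 = 2
Node S: 1 + (0.4×1 + 0.3×2 + 0.3×2) = 2.6
Node T: 1 + (0.46×2.6 + 0.14×1 + 0.4×2) = 3.136
Node U: 1 + (0.17×1 + 0.62×2.6 + 0.21×2) = 3.202

3.20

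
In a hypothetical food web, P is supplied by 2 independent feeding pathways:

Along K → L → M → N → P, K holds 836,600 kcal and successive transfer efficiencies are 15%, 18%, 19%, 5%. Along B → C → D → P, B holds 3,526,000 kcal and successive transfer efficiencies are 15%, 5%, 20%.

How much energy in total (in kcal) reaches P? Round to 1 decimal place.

Via K: 836600 × 0.15 × 0.18 × 0.19 × 0.05 = 214.5879 kcal
Via B: 3526000 × 0.15 × 0.05 × 0.2 = 5289 kcal
Total at P: 214.5879 + 5289 = 5503.5879 kcal

5503.6 kcal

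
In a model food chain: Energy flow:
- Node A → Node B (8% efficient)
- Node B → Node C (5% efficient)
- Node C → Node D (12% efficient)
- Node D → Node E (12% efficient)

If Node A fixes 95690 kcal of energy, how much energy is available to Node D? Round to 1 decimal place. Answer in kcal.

45.9 kcal

Node B: 95690 × 0.08 = 7655.2 kcal
Node C: 7655.2 × 0.05 = 382.76 kcal
Node D: 382.76 × 0.12 = 45.9312 kcal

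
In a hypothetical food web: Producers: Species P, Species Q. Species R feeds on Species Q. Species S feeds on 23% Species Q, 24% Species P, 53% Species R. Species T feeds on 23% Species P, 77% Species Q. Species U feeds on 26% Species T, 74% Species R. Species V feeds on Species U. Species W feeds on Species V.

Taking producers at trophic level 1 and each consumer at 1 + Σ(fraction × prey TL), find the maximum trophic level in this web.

Species R: 1 + 1 = 2
Species S: 1 + (0.23×1 + 0.24×1 + 0.53×2) = 2.53
Species T: 1 + (0.23×1 + 0.77×1) = 2
Species U: 1 + (0.26×2 + 0.74×2) = 3
Species V: 1 + 3 = 4
Species W: 1 + 4 = 5

5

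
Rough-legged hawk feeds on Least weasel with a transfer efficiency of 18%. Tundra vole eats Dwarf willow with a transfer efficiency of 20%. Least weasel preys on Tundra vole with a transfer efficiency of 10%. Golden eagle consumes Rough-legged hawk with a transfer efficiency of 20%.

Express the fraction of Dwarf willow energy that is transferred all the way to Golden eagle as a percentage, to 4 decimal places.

0.0720%

Product of link efficiencies: 0.2 × 0.1 × 0.18 × 0.2 = 0.00072
As a percentage: 0.00072 × 100 = 0.0720%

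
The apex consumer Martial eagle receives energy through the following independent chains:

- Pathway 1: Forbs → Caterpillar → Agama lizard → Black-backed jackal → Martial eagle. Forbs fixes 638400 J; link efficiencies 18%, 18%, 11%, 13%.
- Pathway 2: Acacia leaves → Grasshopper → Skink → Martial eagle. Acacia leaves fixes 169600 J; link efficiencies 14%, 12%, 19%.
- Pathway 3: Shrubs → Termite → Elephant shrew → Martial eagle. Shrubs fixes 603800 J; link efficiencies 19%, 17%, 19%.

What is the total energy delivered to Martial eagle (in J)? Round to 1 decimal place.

Pathway 1: 638400 × 0.18 × 0.18 × 0.11 × 0.13 = 295.783488 J
Pathway 2: 169600 × 0.14 × 0.12 × 0.19 = 541.3632 J
Pathway 3: 603800 × 0.19 × 0.17 × 0.19 = 3705.5206 J
Total at Martial eagle: 295.783488 + 541.3632 + 3705.5206 = 4542.667288 J

4542.7 J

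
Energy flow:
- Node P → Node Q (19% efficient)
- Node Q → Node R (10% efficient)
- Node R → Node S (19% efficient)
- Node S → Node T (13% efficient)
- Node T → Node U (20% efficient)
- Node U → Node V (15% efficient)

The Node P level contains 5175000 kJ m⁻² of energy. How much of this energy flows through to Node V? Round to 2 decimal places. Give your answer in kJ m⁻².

Node Q: 5175000 × 0.19 = 983250 kJ m⁻²
Node R: 983250 × 0.1 = 98325 kJ m⁻²
Node S: 98325 × 0.19 = 18681.75 kJ m⁻²
Node T: 18681.75 × 0.13 = 2428.6275 kJ m⁻²
Node U: 2428.6275 × 0.2 = 485.7255 kJ m⁻²
Node V: 485.7255 × 0.15 = 72.858825 kJ m⁻²

72.86 kJ m⁻²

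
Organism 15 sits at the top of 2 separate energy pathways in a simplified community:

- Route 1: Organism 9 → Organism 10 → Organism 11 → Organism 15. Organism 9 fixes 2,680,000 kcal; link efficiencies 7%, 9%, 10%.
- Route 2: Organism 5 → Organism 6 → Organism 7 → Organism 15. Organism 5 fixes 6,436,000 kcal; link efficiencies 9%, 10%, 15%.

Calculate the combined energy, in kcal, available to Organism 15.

10377 kcal

Route 1: 2680000 × 0.07 × 0.09 × 0.1 = 1688.4 kcal
Route 2: 6436000 × 0.09 × 0.1 × 0.15 = 8688.6 kcal
Total at Organism 15: 1688.4 + 8688.6 = 10377 kcal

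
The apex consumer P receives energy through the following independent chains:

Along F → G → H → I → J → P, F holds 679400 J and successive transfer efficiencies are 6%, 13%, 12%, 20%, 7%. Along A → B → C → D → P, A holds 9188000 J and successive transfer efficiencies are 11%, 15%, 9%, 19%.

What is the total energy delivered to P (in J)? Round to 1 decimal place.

Via F: 679400 × 0.06 × 0.13 × 0.12 × 0.2 × 0.07 = 8.9028576 J
Via A: 9188000 × 0.11 × 0.15 × 0.09 × 0.19 = 2592.3942 J
Total at P: 8.9028576 + 2592.3942 = 2601.2970576 J

2601.3 J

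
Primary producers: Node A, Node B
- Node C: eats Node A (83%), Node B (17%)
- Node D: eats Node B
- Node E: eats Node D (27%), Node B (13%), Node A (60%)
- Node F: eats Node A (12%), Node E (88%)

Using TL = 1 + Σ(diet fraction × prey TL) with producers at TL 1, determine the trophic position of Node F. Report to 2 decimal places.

Node C: 1 + (0.83×1 + 0.17×1) = 2
Node D: 1 + 1 = 2
Node E: 1 + (0.27×2 + 0.13×1 + 0.6×1) = 2.27
Node F: 1 + (0.12×1 + 0.88×2.27) = 3.1176

3.12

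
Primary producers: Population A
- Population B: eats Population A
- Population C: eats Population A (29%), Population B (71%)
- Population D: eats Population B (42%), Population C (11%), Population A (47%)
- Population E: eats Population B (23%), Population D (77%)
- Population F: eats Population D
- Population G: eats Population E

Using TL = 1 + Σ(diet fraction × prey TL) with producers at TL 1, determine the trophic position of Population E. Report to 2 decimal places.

3.47

Population B: 1 + 1 = 2
Population C: 1 + (0.29×1 + 0.71×2) = 2.71
Population D: 1 + (0.42×2 + 0.11×2.71 + 0.47×1) = 2.6081
Population E: 1 + (0.23×2 + 0.77×2.6081) = 3.468237
Population F: 1 + 2.6081 = 3.6081
Population G: 1 + 3.468237 = 4.468237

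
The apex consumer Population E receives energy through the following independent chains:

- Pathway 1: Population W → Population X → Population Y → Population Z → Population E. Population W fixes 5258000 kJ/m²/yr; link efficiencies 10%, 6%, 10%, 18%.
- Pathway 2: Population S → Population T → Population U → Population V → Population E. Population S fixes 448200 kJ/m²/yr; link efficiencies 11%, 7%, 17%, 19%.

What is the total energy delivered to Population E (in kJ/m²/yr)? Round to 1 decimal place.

679.3 kJ/m²/yr

Pathway 1: 5258000 × 0.1 × 0.06 × 0.1 × 0.18 = 567.864 kJ/m²/yr
Pathway 2: 448200 × 0.11 × 0.07 × 0.17 × 0.19 = 111.471822 kJ/m²/yr
Total at Population E: 567.864 + 111.471822 = 679.335822 kJ/m²/yr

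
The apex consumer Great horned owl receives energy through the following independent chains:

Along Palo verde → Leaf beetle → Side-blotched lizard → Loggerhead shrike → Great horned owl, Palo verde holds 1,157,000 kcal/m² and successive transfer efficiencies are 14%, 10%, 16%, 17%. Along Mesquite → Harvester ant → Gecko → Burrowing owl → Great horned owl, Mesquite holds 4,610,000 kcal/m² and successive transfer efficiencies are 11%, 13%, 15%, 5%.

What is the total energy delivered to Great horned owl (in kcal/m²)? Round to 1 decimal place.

935.0 kcal/m²

Via Palo verde: 1157000 × 0.14 × 0.1 × 0.16 × 0.17 = 440.5856 kcal/m²
Via Mesquite: 4610000 × 0.11 × 0.13 × 0.15 × 0.05 = 494.4225 kcal/m²
Total at Great horned owl: 440.5856 + 494.4225 = 935.0081 kcal/m²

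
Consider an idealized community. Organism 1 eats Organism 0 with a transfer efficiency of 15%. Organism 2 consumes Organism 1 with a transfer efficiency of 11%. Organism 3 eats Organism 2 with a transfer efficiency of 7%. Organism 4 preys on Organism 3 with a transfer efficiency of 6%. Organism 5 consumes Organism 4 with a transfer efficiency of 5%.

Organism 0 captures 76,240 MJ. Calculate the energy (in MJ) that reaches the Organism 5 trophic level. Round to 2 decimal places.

0.26 MJ

Organism 1: 76240 × 0.15 = 11436 MJ
Organism 2: 11436 × 0.11 = 1257.96 MJ
Organism 3: 1257.96 × 0.07 = 88.0572 MJ
Organism 4: 88.0572 × 0.06 = 5.283432 MJ
Organism 5: 5.283432 × 0.05 = 0.2641716 MJ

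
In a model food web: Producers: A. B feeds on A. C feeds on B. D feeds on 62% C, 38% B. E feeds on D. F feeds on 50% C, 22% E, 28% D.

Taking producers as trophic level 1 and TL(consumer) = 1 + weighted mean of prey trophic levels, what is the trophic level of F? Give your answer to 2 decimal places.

4.53

B: 1 + 1 = 2
C: 1 + 2 = 3
D: 1 + (0.62×3 + 0.38×2) = 3.62
E: 1 + 3.62 = 4.62
F: 1 + (0.5×3 + 0.22×4.62 + 0.28×3.62) = 4.53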